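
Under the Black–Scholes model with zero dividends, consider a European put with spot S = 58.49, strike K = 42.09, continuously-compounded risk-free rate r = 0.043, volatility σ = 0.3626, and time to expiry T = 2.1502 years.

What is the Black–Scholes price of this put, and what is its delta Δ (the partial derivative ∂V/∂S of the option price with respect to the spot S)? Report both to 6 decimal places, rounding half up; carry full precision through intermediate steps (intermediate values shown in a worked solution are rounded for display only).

price = 3.003880
Δ = -0.144892

σ√T = 0.3626·√2.1502 = 0.531701
d₁ = (ln(S/K) + (r+σ²/2)T) / (σ√T) = (ln(58.49/42.09) + (0.043+0.3626²/2)·2.1502) / 0.531701 = (0.329046 + 0.233811) / 0.531701 = 1.058598
d₂ = d₁ − σ√T = 1.058598 − 0.531701 = 0.526897
e^{−rT} = e^{−0.043·2.1502} = 0.911687
N(−d₁) = 0.144892,  N(−d₂) = 0.299133
Put price V = K·e^{−rT}·N(−d₂) − S·N(−d₁) = 11.478587 − 8.474707 = 3.003880
Δ = −N(−d₁) = -0.144892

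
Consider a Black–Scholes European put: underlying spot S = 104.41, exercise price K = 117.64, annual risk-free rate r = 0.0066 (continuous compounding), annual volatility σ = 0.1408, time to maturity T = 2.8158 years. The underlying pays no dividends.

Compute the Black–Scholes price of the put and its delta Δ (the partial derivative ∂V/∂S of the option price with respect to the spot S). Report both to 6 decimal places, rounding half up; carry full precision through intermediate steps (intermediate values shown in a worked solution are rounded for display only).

σ√T = 0.1408·√2.8158 = 0.236267
d₁ = (ln(S/K) + (r+σ²/2)T) / (σ√T) = (ln(104.41/117.64) + (0.0066+0.1408²/2)·2.8158) / 0.236267 = (-0.119304 + 0.046495) / 0.236267 = -0.308161
d₂ = d₁ − σ√T = -0.308161 − 0.236267 = -0.544428
e^{−rT} = e^{−0.0066·2.8158} = 0.981587
N(−d₁) = 0.621020,  N(−d₂) = 0.706926
Put price V = K·e^{−rT}·N(−d₂) − S·N(−d₁) = 81.631581 − 64.840692 = 16.790889
Δ = −N(−d₁) = -0.621020

price = 16.790889
Δ = -0.621020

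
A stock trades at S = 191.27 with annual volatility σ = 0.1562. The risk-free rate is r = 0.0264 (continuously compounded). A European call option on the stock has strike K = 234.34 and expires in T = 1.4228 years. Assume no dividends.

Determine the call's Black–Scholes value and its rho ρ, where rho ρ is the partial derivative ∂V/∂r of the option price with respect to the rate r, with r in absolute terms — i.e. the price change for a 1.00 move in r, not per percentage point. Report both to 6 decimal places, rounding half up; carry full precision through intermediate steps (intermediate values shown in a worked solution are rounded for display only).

σ√T = 0.1562·√1.4228 = 0.186317
d₁ = (ln(S/K) + (r+σ²/2)T) / (σ√T) = (ln(191.27/234.34) + (0.0264+0.1562²/2)·1.4228) / 0.186317 = (-0.203087 + 0.054919) / 0.186317 = -0.795246
d₂ = d₁ − σ√T = -0.795246 − 0.186317 = -0.981563
e^{−rT} = e^{−0.0264·1.4228} = 0.963135
N(d₁) = 0.213235,  N(d₂) = 0.163158
Call price V = S·N(d₁) − K·e^{−rT}·N(d₂) = 40.785490 − 36.824812 = 3.960678
ρ = K·T·e^{−rT}·N(d₂) = 52.394343

price = 3.960678
ρ = 52.394343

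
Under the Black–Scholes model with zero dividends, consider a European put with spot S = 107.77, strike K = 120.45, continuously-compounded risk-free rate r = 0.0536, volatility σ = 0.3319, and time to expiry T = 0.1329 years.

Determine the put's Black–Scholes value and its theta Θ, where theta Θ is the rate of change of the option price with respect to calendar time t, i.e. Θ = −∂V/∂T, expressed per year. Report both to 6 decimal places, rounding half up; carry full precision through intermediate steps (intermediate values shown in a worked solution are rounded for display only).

price = 13.305822
Θ = -8.946381

σ√T = 0.3319·√0.1329 = 0.120996
d₁ = (ln(S/K) + (r+σ²/2)T) / (σ√T) = (ln(107.77/120.45) + (0.0536+0.3319²/2)·0.1329) / 0.120996 = (-0.111235 + 0.014443) / 0.120996 = -0.799963
d₂ = d₁ − σ√T = -0.799963 − 0.120996 = -0.920958
e^{−rT} = e^{−0.0536·0.1329} = 0.992902
N(−d₁) = 0.788134,  N(−d₂) = 0.821464
Put price V = K·e^{−rT}·N(−d₂) − S·N(−d₁) = 98.242998 − 84.937175 = 13.305822
φ(d₁) = (1/√(2π))·e^{−d₁²/2} = 0.289700
Θ = −S·φ(d₁)·σ/(2√T) + r·K·e^{−rT}·N(−d₂) = −14.212206 + 5.265825 = -8.946381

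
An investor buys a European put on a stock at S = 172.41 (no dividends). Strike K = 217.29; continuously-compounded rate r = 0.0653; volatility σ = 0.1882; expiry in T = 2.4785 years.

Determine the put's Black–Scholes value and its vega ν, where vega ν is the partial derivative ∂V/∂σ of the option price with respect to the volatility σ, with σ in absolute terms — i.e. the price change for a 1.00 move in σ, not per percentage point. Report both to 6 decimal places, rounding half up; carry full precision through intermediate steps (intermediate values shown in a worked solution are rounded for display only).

σ√T = 0.1882·√2.4785 = 0.296288
d₁ = (ln(S/K) + (r+σ²/2)T) / (σ√T) = (ln(172.41/217.29) + (0.0653+0.1882²/2)·2.4785) / 0.296288 = (-0.231358 + 0.205739) / 0.296288 = -0.086464
d₂ = d₁ − σ√T = -0.086464 − 0.296288 = -0.382752
e^{−rT} = e^{−0.0653·2.4785} = 0.850572
N(−d₁) = 0.534451,  N(−d₂) = 0.649048
Put price V = K·e^{−rT}·N(−d₂) − S·N(−d₁) = 119.957597 − 92.144714 = 27.812883
φ(d₁) = (1/√(2π))·e^{−d₁²/2} = 0.397454
ν = S·φ(d₁)·√T = 107.880659

price = 27.812883
ν = 107.880659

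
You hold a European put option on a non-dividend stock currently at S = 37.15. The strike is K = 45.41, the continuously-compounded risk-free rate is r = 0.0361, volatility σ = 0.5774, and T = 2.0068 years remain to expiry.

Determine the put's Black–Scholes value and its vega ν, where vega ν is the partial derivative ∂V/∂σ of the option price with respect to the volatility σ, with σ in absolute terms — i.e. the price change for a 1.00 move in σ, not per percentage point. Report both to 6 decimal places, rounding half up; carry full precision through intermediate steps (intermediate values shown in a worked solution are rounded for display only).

σ√T = 0.5774·√2.0068 = 0.817954
d₁ = (ln(S/K) + (r+σ²/2)T) / (σ√T) = (ln(37.15/45.41) + (0.0361+0.5774²/2)·2.0068) / 0.817954 = (-0.200769 + 0.406970) / 0.817954 = 0.252094
d₂ = d₁ − σ√T = 0.252094 − 0.817954 = -0.565860
e^{−rT} = e^{−0.0361·2.0068} = 0.930116
N(−d₁) = 0.400484,  N(−d₂) = 0.714256
Put price V = K·e^{−rT}·N(−d₂) − S·N(−d₁) = 30.167716 − 14.877989 = 15.289727
φ(d₁) = (1/√(2π))·e^{−d₁²/2} = 0.386465
ν = S·φ(d₁)·√T = 20.338594

price = 15.289727
ν = 20.338594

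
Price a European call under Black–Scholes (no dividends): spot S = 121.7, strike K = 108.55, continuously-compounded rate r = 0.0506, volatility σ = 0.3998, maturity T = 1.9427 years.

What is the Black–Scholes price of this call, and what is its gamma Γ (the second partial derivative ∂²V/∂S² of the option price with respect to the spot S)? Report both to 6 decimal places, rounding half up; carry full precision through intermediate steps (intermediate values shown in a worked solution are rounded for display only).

price = 37.492171
Γ = 0.004731

σ√T = 0.3998·√1.9427 = 0.557244
d₁ = (ln(S/K) + (r+σ²/2)T) / (σ√T) = (ln(121.7/108.55) + (0.0506+0.3998²/2)·1.9427) / 0.557244 = (0.114348 + 0.253561) / 0.557244 = 0.660230
d₂ = d₁ − σ√T = 0.660230 − 0.557244 = 0.102986
e^{−rT} = e^{−0.0506·1.9427} = 0.906376
N(d₁) = 0.745447,  N(d₂) = 0.541013
Call price V = S·N(d₁) − K·e^{−rT}·N(d₂) = 90.720880 − 53.228708 = 37.492171
φ(d₁) = (1/√(2π))·e^{−d₁²/2} = 0.320815
Γ = φ(d₁) / (S·σ·√T) = 0.004731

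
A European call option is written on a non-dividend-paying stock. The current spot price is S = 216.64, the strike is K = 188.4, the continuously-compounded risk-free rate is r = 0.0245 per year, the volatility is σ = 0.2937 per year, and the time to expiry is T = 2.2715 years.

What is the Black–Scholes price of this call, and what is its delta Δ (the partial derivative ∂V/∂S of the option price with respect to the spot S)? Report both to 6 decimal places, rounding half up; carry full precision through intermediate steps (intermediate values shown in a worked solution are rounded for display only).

σ√T = 0.2937·√2.2715 = 0.442650
d₁ = (ln(S/K) + (r+σ²/2)T) / (σ√T) = (ln(216.64/188.4) + (0.0245+0.2937²/2)·2.2715) / 0.442650 = (0.139670 + 0.153621) / 0.442650 = 0.662580
d₂ = d₁ − σ√T = 0.662580 − 0.442650 = 0.219930
e^{−rT} = e^{−0.0245·2.2715} = 0.945868
N(d₁) = 0.746200,  N(d₂) = 0.587037
Call price V = S·N(d₁) − K·e^{−rT}·N(d₂) = 161.656795 − 104.610967 = 57.045828
Δ = N(d₁) = 0.746200

price = 57.045828
Δ = 0.746200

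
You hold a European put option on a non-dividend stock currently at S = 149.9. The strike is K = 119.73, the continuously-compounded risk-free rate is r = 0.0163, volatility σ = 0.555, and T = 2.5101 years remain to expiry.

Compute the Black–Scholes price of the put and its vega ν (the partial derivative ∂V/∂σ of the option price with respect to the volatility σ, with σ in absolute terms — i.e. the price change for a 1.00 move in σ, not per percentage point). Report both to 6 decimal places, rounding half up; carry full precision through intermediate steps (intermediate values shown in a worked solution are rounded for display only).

σ√T = 0.555·√2.5101 = 0.879303
d₁ = (ln(S/K) + (r+σ²/2)T) / (σ√T) = (ln(149.9/119.73) + (0.0163+0.555²/2)·2.5101) / 0.879303 = (0.224729 + 0.427501) / 0.879303 = 0.741759
d₂ = d₁ − σ√T = 0.741759 − 0.879303 = -0.137544
e^{−rT} = e^{−0.0163·2.5101} = 0.959911
N(−d₁) = 0.229117,  N(−d₂) = 0.554700
Put price V = K·e^{−rT}·N(−d₂) − S·N(−d₁) = 63.751715 − 34.344602 = 29.407113
φ(d₁) = (1/√(2π))·e^{−d₁²/2} = 0.302994
ν = S·φ(d₁)·√T = 71.958398

price = 29.407113
ν = 71.958398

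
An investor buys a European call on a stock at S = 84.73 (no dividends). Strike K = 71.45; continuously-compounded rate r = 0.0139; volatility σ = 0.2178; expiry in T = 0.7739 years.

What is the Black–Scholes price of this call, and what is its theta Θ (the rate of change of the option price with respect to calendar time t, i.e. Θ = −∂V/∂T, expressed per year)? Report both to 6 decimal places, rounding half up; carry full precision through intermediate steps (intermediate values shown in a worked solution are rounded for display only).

σ√T = 0.2178·√0.7739 = 0.191602
d₁ = (ln(S/K) + (r+σ²/2)T) / (σ√T) = (ln(84.73/71.45) + (0.0139+0.2178²/2)·0.7739) / 0.191602 = (0.170472 + 0.029113) / 0.191602 = 1.041662
d₂ = d₁ − σ√T = 1.041662 − 0.191602 = 0.850060
e^{−rT} = e^{−0.0139·0.7739} = 0.989300
N(d₁) = 0.851216,  N(d₂) = 0.802354
Call price V = S·N(d₁) − K·e^{−rT}·N(d₂) = 72.123522 − 56.714822 = 15.408700
φ(d₁) = (1/√(2π))·e^{−d₁²/2} = 0.231895
Θ = −S·φ(d₁)·σ/(2√T) − r·K·e^{−rT}·N(d₂) = −2.432287 − 0.788336 = -3.220623

price = 15.408700
Θ = -3.220623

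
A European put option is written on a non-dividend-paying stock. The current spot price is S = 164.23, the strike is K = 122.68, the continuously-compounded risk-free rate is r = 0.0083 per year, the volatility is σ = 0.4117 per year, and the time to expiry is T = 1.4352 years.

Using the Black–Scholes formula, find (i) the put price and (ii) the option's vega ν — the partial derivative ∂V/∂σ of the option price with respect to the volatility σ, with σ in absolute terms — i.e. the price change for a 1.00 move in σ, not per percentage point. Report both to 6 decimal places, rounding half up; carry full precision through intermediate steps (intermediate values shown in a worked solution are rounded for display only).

price = 11.257336
ν = 54.126311

σ√T = 0.4117·√1.4352 = 0.493216
d₁ = (ln(S/K) + (r+σ²/2)T) / (σ√T) = (ln(164.23/122.68) + (0.0083+0.4117²/2)·1.4352) / 0.493216 = (0.291689 + 0.133543) / 0.493216 = 0.862161
d₂ = d₁ − σ√T = 0.862161 − 0.493216 = 0.368945
e^{−rT} = e^{−0.0083·1.4352} = 0.988159
N(−d₁) = 0.194299,  N(−d₂) = 0.356084
Put price V = K·e^{−rT}·N(−d₂) − S·N(−d₁) = 43.167123 − 31.909787 = 11.257336
φ(d₁) = (1/√(2π))·e^{−d₁²/2} = 0.275106
ν = S·φ(d₁)·√T = 54.126311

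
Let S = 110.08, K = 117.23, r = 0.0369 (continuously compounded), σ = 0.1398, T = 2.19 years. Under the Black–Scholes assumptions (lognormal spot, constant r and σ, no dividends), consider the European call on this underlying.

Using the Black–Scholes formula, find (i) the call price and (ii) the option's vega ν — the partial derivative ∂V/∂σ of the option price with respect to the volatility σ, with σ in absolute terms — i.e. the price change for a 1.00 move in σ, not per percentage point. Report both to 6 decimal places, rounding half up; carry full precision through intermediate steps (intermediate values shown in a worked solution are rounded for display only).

σ√T = 0.1398·√2.19 = 0.206885
d₁ = (ln(S/K) + (r+σ²/2)T) / (σ√T) = (ln(110.08/117.23) + (0.0369+0.1398²/2)·2.19) / 0.206885 = (-0.062930 + 0.102212) / 0.206885 = 0.189870
d₂ = d₁ − σ√T = 0.189870 − 0.206885 = -0.017015
e^{−rT} = e^{−0.0369·2.19} = 0.922368
N(d₁) = 0.575295,  N(d₂) = 0.493212
Call price V = S·N(d₁) − K·e^{−rT}·N(d₂) = 63.328420 − 53.330651 = 9.997769
φ(d₁) = (1/√(2π))·e^{−d₁²/2} = 0.391816
ν = S·φ(d₁)·√T = 63.828149

price = 9.997769
ν = 63.828149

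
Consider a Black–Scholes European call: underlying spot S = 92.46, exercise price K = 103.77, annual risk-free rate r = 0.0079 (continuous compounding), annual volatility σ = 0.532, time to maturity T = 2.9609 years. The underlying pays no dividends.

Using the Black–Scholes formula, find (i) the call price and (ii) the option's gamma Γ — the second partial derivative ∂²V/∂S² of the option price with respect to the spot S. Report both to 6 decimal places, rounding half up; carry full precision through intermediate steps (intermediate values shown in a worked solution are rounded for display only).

σ√T = 0.532·√2.9609 = 0.915427
d₁ = (ln(S/K) + (r+σ²/2)T) / (σ√T) = (ln(92.46/103.77) + (0.0079+0.532²/2)·2.9609) / 0.915427 = (-0.115401 + 0.442394) / 0.915427 = 0.357203
d₂ = d₁ − σ√T = 0.357203 − 0.915427 = -0.558223
e^{−rT} = e^{−0.0079·2.9609} = 0.976880
N(d₁) = 0.639530,  N(d₂) = 0.288346
Call price V = S·N(d₁) − K·e^{−rT}·N(d₂) = 59.130955 − 29.229876 = 29.901078
φ(d₁) = (1/√(2π))·e^{−d₁²/2} = 0.374286
Γ = φ(d₁) / (S·σ·√T) = 0.004422

price = 29.901078
Γ = 0.004422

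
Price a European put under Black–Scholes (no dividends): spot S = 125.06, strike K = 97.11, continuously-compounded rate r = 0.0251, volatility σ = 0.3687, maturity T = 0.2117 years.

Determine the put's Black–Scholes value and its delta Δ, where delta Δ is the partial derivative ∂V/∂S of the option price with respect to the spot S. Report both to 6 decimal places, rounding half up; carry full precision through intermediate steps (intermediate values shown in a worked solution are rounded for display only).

σ√T = 0.3687·√0.2117 = 0.169642
d₁ = (ln(S/K) + (r+σ²/2)T) / (σ√T) = (ln(125.06/97.11) + (0.0251+0.3687²/2)·0.2117) / 0.169642 = (0.252949 + 0.019703) / 0.169642 = 1.607220
d₂ = d₁ − σ√T = 1.607220 − 0.169642 = 1.437578
e^{−rT} = e^{−0.0251·0.2117} = 0.994700
N(−d₁) = 0.054003,  N(−d₂) = 0.075277
Put price V = K·e^{−rT}·N(−d₂) − S·N(−d₁) = 7.271400 − 6.753621 = 0.517779
Δ = −N(−d₁) = -0.054003

price = 0.517779
Δ = -0.054003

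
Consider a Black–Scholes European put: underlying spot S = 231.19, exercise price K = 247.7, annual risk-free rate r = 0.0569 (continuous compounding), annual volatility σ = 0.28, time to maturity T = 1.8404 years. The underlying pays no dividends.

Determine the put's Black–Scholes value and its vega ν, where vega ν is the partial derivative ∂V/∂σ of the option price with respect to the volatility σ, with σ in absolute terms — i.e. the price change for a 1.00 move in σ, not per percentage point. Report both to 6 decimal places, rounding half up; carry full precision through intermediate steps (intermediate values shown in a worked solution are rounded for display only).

price = 30.304519
ν = 120.176353

σ√T = 0.28·√1.8404 = 0.379852
d₁ = (ln(S/K) + (r+σ²/2)T) / (σ√T) = (ln(231.19/247.7) + (0.0569+0.28²/2)·1.8404) / 0.379852 = (-0.068978 + 0.176862) / 0.379852 = 0.284016
d₂ = d₁ − σ√T = 0.284016 − 0.379852 = -0.095836
e^{−rT} = e^{−0.0569·1.8404} = 0.900578
N(−d₁) = 0.388199,  N(−d₂) = 0.538174
Put price V = K·e^{−rT}·N(−d₂) − S·N(−d₁) = 120.052257 − 89.747738 = 30.304519
φ(d₁) = (1/√(2π))·e^{−d₁²/2} = 0.383172
ν = S·φ(d₁)·√T = 120.176353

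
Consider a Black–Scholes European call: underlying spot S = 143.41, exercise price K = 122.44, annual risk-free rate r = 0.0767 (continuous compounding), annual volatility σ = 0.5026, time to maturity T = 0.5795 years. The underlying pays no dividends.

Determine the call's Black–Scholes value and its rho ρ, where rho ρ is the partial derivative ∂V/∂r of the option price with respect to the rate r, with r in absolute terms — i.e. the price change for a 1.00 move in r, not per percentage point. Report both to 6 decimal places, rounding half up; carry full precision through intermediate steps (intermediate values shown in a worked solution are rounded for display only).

price = 35.570712
ρ = 42.916435

σ√T = 0.5026·√0.5795 = 0.382604
d₁ = (ln(S/K) + (r+σ²/2)T) / (σ√T) = (ln(143.41/122.44) + (0.0767+0.5026²/2)·0.5795) / 0.382604 = (0.158087 + 0.117640) / 0.382604 = 0.720659
d₂ = d₁ − σ√T = 0.720659 − 0.382604 = 0.338056
e^{−rT} = e^{−0.0767·0.5795} = 0.956526
N(d₁) = 0.764440,  N(d₂) = 0.632339
Call price V = S·N(d₁) − K·e^{−rT}·N(d₂) = 109.628408 − 74.057697 = 35.570712
ρ = K·T·e^{−rT}·N(d₂) = 42.916435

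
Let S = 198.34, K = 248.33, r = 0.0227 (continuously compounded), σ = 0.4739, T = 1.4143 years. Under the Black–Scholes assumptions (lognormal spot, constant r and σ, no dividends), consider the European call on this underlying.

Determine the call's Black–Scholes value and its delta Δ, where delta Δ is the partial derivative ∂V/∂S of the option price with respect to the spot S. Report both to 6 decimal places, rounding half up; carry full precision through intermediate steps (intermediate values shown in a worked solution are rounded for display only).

σ√T = 0.4739·√1.4143 = 0.563582
d₁ = (ln(S/K) + (r+σ²/2)T) / (σ√T) = (ln(198.34/248.33) + (0.0227+0.4739²/2)·1.4143) / 0.563582 = (-0.224776 + 0.190917) / 0.563582 = -0.060077
d₂ = d₁ − σ√T = -0.060077 − 0.563582 = -0.623660
e^{−rT} = e^{−0.0227·1.4143} = 0.968405
N(d₁) = 0.476047,  N(d₂) = 0.266425
Call price V = S·N(d₁) − K·e^{−rT}·N(d₂) = 94.419162 − 64.071090 = 30.348072
Δ = N(d₁) = 0.476047

price = 30.348072
Δ = 0.476047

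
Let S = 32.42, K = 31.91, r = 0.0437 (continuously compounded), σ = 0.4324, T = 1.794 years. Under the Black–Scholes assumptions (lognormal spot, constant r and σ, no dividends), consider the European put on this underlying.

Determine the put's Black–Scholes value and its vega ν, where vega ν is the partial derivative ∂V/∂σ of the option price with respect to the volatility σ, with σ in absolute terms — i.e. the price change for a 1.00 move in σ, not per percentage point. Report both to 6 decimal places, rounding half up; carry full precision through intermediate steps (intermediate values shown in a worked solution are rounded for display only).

σ√T = 0.4324·√1.794 = 0.579158
d₁ = (ln(S/K) + (r+σ²/2)T) / (σ√T) = (ln(32.42/31.91) + (0.0437+0.4324²/2)·1.794) / 0.579158 = (0.015856 + 0.246110) / 0.579158 = 0.452322
d₂ = d₁ − σ√T = 0.452322 − 0.579158 = -0.126836
e^{−rT} = e^{−0.0437·1.794} = 0.924597
N(−d₁) = 0.325519,  N(−d₂) = 0.550465
Put price V = K·e^{−rT}·N(−d₂) − S·N(−d₁) = 16.240847 − 10.553311 = 5.687535
φ(d₁) = (1/√(2π))·e^{−d₁²/2} = 0.360149
ν = S·φ(d₁)·√T = 15.638930

price = 5.687535
ν = 15.638930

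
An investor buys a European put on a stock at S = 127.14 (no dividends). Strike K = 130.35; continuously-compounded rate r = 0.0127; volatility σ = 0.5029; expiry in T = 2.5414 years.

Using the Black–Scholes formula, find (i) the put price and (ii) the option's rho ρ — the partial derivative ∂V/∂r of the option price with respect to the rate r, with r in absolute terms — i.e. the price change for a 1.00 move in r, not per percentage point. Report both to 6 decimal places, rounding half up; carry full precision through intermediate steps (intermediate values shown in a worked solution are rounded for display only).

price = 38.992512
ρ = -209.244410

σ√T = 0.5029·√2.5414 = 0.801712
d₁ = (ln(S/K) + (r+σ²/2)T) / (σ√T) = (ln(127.14/130.35) + (0.0127+0.5029²/2)·2.5414) / 0.801712 = (-0.024934 + 0.353646) / 0.801712 = 0.410013
d₂ = d₁ − σ√T = 0.410013 − 0.801712 = -0.391699
e^{−rT} = e^{−0.0127·2.5414} = 0.968240
N(−d₁) = 0.340898,  N(−d₂) = 0.652360
Put price V = K·e^{−rT}·N(−d₂) − S·N(−d₁) = 82.334308 − 43.341796 = 38.992512
ρ = −K·T·e^{−rT}·N(−d₂) = -209.244410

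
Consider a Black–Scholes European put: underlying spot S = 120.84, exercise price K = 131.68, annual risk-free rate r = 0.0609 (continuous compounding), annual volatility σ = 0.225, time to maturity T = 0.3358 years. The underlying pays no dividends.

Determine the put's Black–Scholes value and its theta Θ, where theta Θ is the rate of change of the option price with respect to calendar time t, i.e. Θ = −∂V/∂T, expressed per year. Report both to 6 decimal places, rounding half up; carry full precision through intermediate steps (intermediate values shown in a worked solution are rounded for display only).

σ√T = 0.225·√0.3358 = 0.130384
d₁ = (ln(S/K) + (r+σ²/2)T) / (σ√T) = (ln(120.84/131.68) + (0.0609+0.225²/2)·0.3358) / 0.130384 = (-0.085907 + 0.028950) / 0.130384 = -0.436844
d₂ = d₁ − σ√T = -0.436844 − 0.130384 = -0.567227
e^{−rT} = e^{−0.0609·0.3358} = 0.979757
N(−d₁) = 0.668888,  N(−d₂) = 0.714720
Put price V = K·e^{−rT}·N(−d₂) − S·N(−d₁) = 92.209225 − 80.828377 = 11.380848
φ(d₁) = (1/√(2π))·e^{−d₁²/2} = 0.362636
Θ = −S·φ(d₁)·σ/(2√T) + r·K·e^{−rT}·N(−d₂) = −8.507349 + 5.615542 = -2.891807

price = 11.380848
Θ = -2.891807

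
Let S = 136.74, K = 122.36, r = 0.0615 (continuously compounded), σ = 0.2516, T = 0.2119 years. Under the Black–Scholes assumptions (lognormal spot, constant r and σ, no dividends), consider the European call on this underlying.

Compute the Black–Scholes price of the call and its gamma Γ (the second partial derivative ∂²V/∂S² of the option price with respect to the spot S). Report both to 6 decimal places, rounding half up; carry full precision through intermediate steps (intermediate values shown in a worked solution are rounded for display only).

σ√T = 0.2516·√0.2119 = 0.115818
d₁ = (ln(S/K) + (r+σ²/2)T) / (σ√T) = (ln(136.74/122.36) + (0.0615+0.2516²/2)·0.2119) / 0.115818 = (0.111114 + 0.019739) / 0.115818 = 1.129812
d₂ = d₁ − σ√T = 1.129812 − 0.115818 = 1.013994
e^{−rT} = e^{−0.0615·0.2119} = 0.987053
N(d₁) = 0.870722,  N(d₂) = 0.844707
Call price V = S·N(d₁) − K·e^{−rT}·N(d₂) = 119.062556 − 102.020151 = 17.042404
φ(d₁) = (1/√(2π))·e^{−d₁²/2} = 0.210730
Γ = φ(d₁) / (S·σ·√T) = 0.013306

price = 17.042404
Γ = 0.013306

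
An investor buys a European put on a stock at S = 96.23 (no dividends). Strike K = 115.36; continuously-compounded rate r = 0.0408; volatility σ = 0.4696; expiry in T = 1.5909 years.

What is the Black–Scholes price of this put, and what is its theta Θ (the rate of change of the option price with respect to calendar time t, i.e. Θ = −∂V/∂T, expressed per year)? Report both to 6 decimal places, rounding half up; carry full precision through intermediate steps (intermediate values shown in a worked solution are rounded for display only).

price = 30.178389
Θ = -4.072601

σ√T = 0.4696·√1.5909 = 0.592311
d₁ = (ln(S/K) + (r+σ²/2)T) / (σ√T) = (ln(96.23/115.36) + (0.0408+0.4696²/2)·1.5909) / 0.592311 = (-0.181317 + 0.240325) / 0.592311 = 0.099624
d₂ = d₁ − σ√T = 0.099624 − 0.592311 = -0.492687
e^{−rT} = e^{−0.0408·1.5909} = 0.937153
N(−d₁) = 0.460322,  N(−d₂) = 0.688883
Put price V = K·e^{−rT}·N(−d₂) − S·N(−d₁) = 74.475133 − 44.296743 = 30.178389
φ(d₁) = (1/√(2π))·e^{−d₁²/2} = 0.396967
Θ = −S·φ(d₁)·σ/(2√T) + r·K·e^{−rT}·N(−d₂) = −7.111186 + 3.038585 = -4.072601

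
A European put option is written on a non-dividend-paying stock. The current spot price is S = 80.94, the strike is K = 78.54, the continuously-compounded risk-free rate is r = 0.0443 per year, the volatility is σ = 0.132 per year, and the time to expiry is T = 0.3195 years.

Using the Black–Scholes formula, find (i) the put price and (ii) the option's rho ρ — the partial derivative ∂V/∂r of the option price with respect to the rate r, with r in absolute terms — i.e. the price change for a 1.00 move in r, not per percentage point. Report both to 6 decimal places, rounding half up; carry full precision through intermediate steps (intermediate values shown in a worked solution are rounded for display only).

σ√T = 0.132·√0.3195 = 0.074612
d₁ = (ln(S/K) + (r+σ²/2)T) / (σ√T) = (ln(80.94/78.54) + (0.0443+0.132²/2)·0.3195) / 0.074612 = (0.030100 + 0.016937) / 0.074612 = 0.630426
d₂ = d₁ − σ√T = 0.630426 − 0.074612 = 0.555814
e^{−rT} = e^{−0.0443·0.3195} = 0.985946
N(−d₁) = 0.264208,  N(−d₂) = 0.289169
Put price V = K·e^{−rT}·N(−d₂) − S·N(−d₁) = 22.392146 − 21.384990 = 1.007157
ρ = −K·T·e^{−rT}·N(−d₂) = -7.154291

price = 1.007157
ρ = -7.154291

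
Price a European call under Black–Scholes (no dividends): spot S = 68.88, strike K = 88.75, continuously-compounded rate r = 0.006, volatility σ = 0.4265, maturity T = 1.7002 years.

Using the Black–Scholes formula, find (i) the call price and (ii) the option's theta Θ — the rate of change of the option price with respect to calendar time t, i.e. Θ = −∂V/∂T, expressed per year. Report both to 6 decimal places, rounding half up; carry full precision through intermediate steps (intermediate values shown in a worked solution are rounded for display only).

σ√T = 0.4265·√1.7002 = 0.556121
d₁ = (ln(S/K) + (r+σ²/2)T) / (σ√T) = (ln(68.88/88.75) + (0.006+0.4265²/2)·1.7002) / 0.556121 = (-0.253458 + 0.164836) / 0.556121 = -0.159356
d₂ = d₁ − σ√T = -0.159356 − 0.556121 = -0.715477
e^{−rT} = e^{−0.006·1.7002} = 0.989851
N(d₁) = 0.436694,  N(d₂) = 0.237157
Call price V = S·N(d₁) − K·e^{−rT}·N(d₂) = 30.079492 − 20.834083 = 9.245409
φ(d₁) = (1/√(2π))·e^{−d₁²/2} = 0.393909
Θ = −S·φ(d₁)·σ/(2√T) − r·K·e^{−rT}·N(d₂) = −4.437393 − 0.125004 = -4.562398

price = 9.245409
Θ = -4.562398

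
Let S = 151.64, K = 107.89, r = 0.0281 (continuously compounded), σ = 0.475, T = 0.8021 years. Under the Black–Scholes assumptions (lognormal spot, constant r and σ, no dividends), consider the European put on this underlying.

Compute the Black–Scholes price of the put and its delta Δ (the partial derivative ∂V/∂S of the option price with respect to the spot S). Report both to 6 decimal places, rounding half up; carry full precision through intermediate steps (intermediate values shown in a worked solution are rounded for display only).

σ√T = 0.475·√0.8021 = 0.425410
d₁ = (ln(S/K) + (r+σ²/2)T) / (σ√T) = (ln(151.64/107.89) + (0.0281+0.475²/2)·0.8021) / 0.425410 = (0.340397 + 0.113026) / 0.425410 = 1.065849
d₂ = d₁ − σ√T = 1.065849 − 0.425410 = 0.640439
e^{−rT} = e^{−0.0281·0.8021} = 0.977713
N(−d₁) = 0.143246,  N(−d₂) = 0.260944
Put price V = K·e^{−rT}·N(−d₂) − S·N(−d₁) = 27.525764 − 21.721815 = 5.803949
Δ = −N(−d₁) = -0.143246

price = 5.803949
Δ = -0.143246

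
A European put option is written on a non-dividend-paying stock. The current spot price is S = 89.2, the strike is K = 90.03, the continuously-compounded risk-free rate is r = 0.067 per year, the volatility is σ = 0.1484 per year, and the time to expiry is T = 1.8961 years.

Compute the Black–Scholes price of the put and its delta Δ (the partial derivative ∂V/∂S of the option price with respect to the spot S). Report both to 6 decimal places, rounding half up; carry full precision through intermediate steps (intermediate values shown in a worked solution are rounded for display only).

σ√T = 0.1484·√1.8961 = 0.204345
d₁ = (ln(S/K) + (r+σ²/2)T) / (σ√T) = (ln(89.2/90.03) + (0.067+0.1484²/2)·1.8961) / 0.204345 = (-0.009262 + 0.147917) / 0.204345 = 0.678534
d₂ = d₁ − σ√T = 0.678534 − 0.204345 = 0.474189
e^{−rT} = e^{−0.067·1.8961} = 0.880700
N(−d₁) = 0.248716,  N(−d₂) = 0.317682
Put price V = K·e^{−rT}·N(−d₂) − S·N(−d₁) = 25.188850 − 22.185507 = 3.003342
Δ = −N(−d₁) = -0.248716

price = 3.003342
Δ = -0.248716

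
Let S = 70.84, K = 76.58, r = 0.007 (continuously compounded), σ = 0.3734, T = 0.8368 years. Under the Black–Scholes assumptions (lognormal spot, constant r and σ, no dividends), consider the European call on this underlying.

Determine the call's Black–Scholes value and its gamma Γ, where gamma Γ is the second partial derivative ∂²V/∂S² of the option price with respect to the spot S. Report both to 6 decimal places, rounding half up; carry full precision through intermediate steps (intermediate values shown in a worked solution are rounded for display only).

price = 7.537684
Γ = 0.016474

σ√T = 0.3734·√0.8368 = 0.341574
d₁ = (ln(S/K) + (r+σ²/2)T) / (σ√T) = (ln(70.84/76.58) + (0.007+0.3734²/2)·0.8368) / 0.341574 = (-0.077912 + 0.064194) / 0.341574 = -0.040161
d₂ = d₁ − σ√T = -0.040161 − 0.341574 = -0.381735
e^{−rT} = e^{−0.007·0.8368} = 0.994160
N(d₁) = 0.483982,  N(d₂) = 0.351329
Call price V = S·N(d₁) − K·e^{−rT}·N(d₂) = 34.285306 − 26.747622 = 7.537684
φ(d₁) = (1/√(2π))·e^{−d₁²/2} = 0.398621
Γ = φ(d₁) / (S·σ·√T) = 0.016474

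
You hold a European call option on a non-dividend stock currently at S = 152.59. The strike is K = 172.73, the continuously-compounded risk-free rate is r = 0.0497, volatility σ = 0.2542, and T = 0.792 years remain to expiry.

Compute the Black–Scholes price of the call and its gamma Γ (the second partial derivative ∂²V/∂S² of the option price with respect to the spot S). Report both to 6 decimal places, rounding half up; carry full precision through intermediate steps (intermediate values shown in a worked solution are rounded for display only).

σ√T = 0.2542·√0.792 = 0.226224
d₁ = (ln(S/K) + (r+σ²/2)T) / (σ√T) = (ln(152.59/172.73) + (0.0497+0.2542²/2)·0.792) / 0.226224 = (-0.123975 + 0.064951) / 0.226224 = -0.260910
d₂ = d₁ − σ√T = -0.260910 − 0.226224 = -0.487134
e^{−rT} = e^{−0.0497·0.792} = 0.961402
N(d₁) = 0.397081,  N(d₂) = 0.313082
Call price V = S·N(d₁) − K·e^{−rT}·N(d₂) = 60.590562 − 51.991282 = 8.599280
φ(d₁) = (1/√(2π))·e^{−d₁²/2} = 0.385592
Γ = φ(d₁) / (S·σ·√T) = 0.011170

price = 8.599280
Γ = 0.011170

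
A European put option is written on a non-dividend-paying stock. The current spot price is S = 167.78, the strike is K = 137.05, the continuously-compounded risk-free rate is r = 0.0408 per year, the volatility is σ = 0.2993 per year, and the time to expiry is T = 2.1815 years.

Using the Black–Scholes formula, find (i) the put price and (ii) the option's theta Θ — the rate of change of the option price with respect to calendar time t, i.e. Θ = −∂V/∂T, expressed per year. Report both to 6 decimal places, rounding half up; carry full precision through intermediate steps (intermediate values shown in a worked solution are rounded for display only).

price = 9.682316
Θ = -2.912784

σ√T = 0.2993·√2.1815 = 0.442063
d₁ = (ln(S/K) + (r+σ²/2)T) / (σ√T) = (ln(167.78/137.05) + (0.0408+0.2993²/2)·2.1815) / 0.442063 = (0.202308 + 0.186715) / 0.442063 = 0.880017
d₂ = d₁ − σ√T = 0.880017 − 0.442063 = 0.437953
e^{−rT} = e^{−0.0408·2.1815} = 0.914841
N(−d₁) = 0.189425,  N(−d₂) = 0.330710
Put price V = K·e^{−rT}·N(−d₂) − S·N(−d₁) = 41.464072 − 31.781756 = 9.682316
φ(d₁) = (1/√(2π))·e^{−d₁²/2} = 0.270860
Θ = −S·φ(d₁)·σ/(2√T) + r·K·e^{−rT}·N(−d₂) = −4.604519 + 1.691734 = -2.912784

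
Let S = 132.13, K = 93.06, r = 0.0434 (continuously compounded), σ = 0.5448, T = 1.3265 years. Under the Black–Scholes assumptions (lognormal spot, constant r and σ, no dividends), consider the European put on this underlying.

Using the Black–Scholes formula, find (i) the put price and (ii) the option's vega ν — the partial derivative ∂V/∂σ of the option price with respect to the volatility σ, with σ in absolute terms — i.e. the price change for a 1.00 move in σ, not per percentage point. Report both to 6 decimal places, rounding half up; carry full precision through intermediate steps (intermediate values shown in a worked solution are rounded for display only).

σ√T = 0.5448·√1.3265 = 0.627467
d₁ = (ln(S/K) + (r+σ²/2)T) / (σ√T) = (ln(132.13/93.06) + (0.0434+0.5448²/2)·1.3265) / 0.627467 = (0.350542 + 0.254427) / 0.627467 = 0.964145
d₂ = d₁ − σ√T = 0.964145 − 0.627467 = 0.336679
e^{−rT} = e^{−0.0434·1.3265} = 0.944056
N(−d₁) = 0.167487,  N(−d₂) = 0.368180
Put price V = K·e^{−rT}·N(−d₂) − S·N(−d₁) = 32.345984 − 22.129993 = 10.215991
φ(d₁) = (1/√(2π))·e^{−d₁²/2} = 0.250643
ν = S·φ(d₁)·√T = 38.142590

price = 10.215991
ν = 38.142590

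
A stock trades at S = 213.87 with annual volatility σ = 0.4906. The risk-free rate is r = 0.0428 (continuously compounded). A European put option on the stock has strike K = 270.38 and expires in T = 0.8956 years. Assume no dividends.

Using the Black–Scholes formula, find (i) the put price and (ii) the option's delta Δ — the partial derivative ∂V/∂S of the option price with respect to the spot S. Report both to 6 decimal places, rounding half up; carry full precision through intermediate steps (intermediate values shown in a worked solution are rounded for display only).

σ√T = 0.4906·√0.8956 = 0.464285
d₁ = (ln(S/K) + (r+σ²/2)T) / (σ√T) = (ln(213.87/270.38) + (0.0428+0.4906²/2)·0.8956) / 0.464285 = (-0.234460 + 0.146112) / 0.464285 = -0.190289
d₂ = d₁ − σ√T = -0.190289 − 0.464285 = -0.654573
e^{−rT} = e^{−0.0428·0.8956} = 0.962394
N(−d₁) = 0.575458,  N(−d₂) = 0.743629
Put price V = K·e^{−rT}·N(−d₂) − S·N(−d₁) = 193.501138 − 123.073305 = 70.427833
Δ = −N(−d₁) = -0.575458

price = 70.427833
Δ = -0.575458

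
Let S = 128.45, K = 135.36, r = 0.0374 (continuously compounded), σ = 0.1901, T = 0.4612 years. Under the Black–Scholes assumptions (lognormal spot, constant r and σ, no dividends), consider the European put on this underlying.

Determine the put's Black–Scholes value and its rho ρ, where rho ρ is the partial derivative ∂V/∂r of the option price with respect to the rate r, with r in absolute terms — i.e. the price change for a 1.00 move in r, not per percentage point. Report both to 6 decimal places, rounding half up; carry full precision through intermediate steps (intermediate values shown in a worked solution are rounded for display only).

price = 9.274401
ρ = -38.771913

σ√T = 0.1901·√0.4612 = 0.129100
d₁ = (ln(S/K) + (r+σ²/2)T) / (σ√T) = (ln(128.45/135.36) + (0.0374+0.1901²/2)·0.4612) / 0.129100 = (-0.052398 + 0.025582) / 0.129100 = -0.207714
d₂ = d₁ − σ√T = -0.207714 − 0.129100 = -0.336814
e^{−rT} = e^{−0.0374·0.4612} = 0.982899
N(−d₁) = 0.582274,  N(−d₂) = 0.631871
Put price V = K·e^{−rT}·N(−d₂) − S·N(−d₁) = 84.067462 − 74.793060 = 9.274401
ρ = −K·T·e^{−rT}·N(−d₂) = -38.771913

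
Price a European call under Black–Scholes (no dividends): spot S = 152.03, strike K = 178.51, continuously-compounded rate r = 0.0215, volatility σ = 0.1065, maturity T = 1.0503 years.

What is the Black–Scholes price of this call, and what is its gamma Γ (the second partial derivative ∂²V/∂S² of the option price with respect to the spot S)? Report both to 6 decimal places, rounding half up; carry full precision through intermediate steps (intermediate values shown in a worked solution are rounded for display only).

σ√T = 0.1065·√1.0503 = 0.109146
d₁ = (ln(S/K) + (r+σ²/2)T) / (σ√T) = (ln(152.03/178.51) + (0.0215+0.1065²/2)·1.0503) / 0.109146 = (-0.160567 + 0.028538) / 0.109146 = -1.209658
d₂ = d₁ − σ√T = -1.209658 − 0.109146 = -1.318804
e^{−rT} = e^{−0.0215·1.0503} = 0.977672
N(d₁) = 0.113205,  N(d₂) = 0.093617
Call price V = S·N(d₁) − K·e^{−rT}·N(d₂) = 17.210553 − 16.338481 = 0.872072
φ(d₁) = (1/√(2π))·e^{−d₁²/2} = 0.191939
Γ = φ(d₁) / (S·σ·√T) = 0.011567

price = 0.872072
Γ = 0.011567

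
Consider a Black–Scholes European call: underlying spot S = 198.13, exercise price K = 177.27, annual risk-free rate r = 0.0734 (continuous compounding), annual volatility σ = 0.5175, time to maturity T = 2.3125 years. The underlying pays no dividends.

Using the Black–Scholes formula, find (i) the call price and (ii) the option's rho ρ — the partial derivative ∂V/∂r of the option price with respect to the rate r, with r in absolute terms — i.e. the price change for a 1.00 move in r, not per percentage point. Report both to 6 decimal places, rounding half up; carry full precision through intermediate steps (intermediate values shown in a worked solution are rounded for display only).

price = 80.635584
ρ = 167.944296

σ√T = 0.5175·√2.3125 = 0.786957
d₁ = (ln(S/K) + (r+σ²/2)T) / (σ√T) = (ln(198.13/177.27) + (0.0734+0.5175²/2)·2.3125) / 0.786957 = (0.111249 + 0.479388) / 0.786957 = 0.750533
d₂ = d₁ − σ√T = 0.750533 − 0.786957 = -0.036424
e^{−rT} = e^{−0.0734·2.3125} = 0.843886
N(d₁) = 0.773533,  N(d₂) = 0.485472
Call price V = S·N(d₁) − K·e^{−rT}·N(d₂) = 153.260145 − 72.624560 = 80.635584
ρ = K·T·e^{−rT}·N(d₂) = 167.944296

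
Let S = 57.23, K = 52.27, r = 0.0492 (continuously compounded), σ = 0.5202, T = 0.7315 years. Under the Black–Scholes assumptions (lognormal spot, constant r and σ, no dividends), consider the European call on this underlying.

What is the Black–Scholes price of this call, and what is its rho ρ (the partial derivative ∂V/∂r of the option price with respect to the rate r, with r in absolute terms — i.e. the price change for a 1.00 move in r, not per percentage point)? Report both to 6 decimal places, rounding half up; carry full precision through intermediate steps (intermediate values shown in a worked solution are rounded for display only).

σ√T = 0.5202·√0.7315 = 0.444915
d₁ = (ln(S/K) + (r+σ²/2)T) / (σ√T) = (ln(57.23/52.27) + (0.0492+0.5202²/2)·0.7315) / 0.444915 = (0.090656 + 0.134965) / 0.444915 = 0.507108
d₂ = d₁ − σ√T = 0.507108 − 0.444915 = 0.062193
e^{−rT} = e^{−0.0492·0.7315} = 0.964650
N(d₁) = 0.693961,  N(d₂) = 0.524795
Call price V = S·N(d₁) − K·e^{−rT}·N(d₂) = 39.715364 − 26.461370 = 13.253995
ρ = K·T·e^{−rT}·N(d₂) = 19.356492

price = 13.253995
ρ = 19.356492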